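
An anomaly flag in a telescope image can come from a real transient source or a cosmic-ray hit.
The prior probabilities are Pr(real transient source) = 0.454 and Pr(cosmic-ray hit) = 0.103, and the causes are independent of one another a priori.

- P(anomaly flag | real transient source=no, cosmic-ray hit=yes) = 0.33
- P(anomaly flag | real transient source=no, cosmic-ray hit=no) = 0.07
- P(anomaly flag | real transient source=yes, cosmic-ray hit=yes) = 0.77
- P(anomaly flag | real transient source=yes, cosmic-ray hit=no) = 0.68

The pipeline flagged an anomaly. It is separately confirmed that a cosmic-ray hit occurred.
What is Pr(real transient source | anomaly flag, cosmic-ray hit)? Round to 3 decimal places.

Pr(real transient source | anomaly flag, cosmic-ray hit) ≈ 0.660

Weight on real transient source=true, given the evidence: 0.77*0.454 = 0.349580
The normalizing constant is 0.33*0.546 + 0.77*0.454 = 0.529760
P(real transient source | anomaly flag, cosmic-ray hit) = 0.349580/0.529760 ≈ 0.660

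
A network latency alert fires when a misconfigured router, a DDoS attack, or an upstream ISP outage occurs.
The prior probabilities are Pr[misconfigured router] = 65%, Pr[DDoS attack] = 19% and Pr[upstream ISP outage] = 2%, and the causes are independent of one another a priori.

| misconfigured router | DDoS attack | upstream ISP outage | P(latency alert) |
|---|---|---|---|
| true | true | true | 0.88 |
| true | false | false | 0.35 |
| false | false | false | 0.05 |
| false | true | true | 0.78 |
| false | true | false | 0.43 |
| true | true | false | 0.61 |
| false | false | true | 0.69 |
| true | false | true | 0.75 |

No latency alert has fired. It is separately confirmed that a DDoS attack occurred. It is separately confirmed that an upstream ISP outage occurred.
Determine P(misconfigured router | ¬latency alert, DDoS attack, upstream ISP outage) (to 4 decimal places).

P(misconfigured router | ¬latency alert, DDoS attack, upstream ISP outage) ≈ 0.5032

Weight on misconfigured router=true, given the evidence: 0.12×0.65 = 0.078000
Denominator P(¬latency alert | DDoS attack, upstream ISP outage): 0.22×0.35 + 0.12×0.65 = 0.155000
P(misconfigured router | ¬latency alert, DDoS attack, upstream ISP outage) = 0.078000/0.155000 ≈ 0.5032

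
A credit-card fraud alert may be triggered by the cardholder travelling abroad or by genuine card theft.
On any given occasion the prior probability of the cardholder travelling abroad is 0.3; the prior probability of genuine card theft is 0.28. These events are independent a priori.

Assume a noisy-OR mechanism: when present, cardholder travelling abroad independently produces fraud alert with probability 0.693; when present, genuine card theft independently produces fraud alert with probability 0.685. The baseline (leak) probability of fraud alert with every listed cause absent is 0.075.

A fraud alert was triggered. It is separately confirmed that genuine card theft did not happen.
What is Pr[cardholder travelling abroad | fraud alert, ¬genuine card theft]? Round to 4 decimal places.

Pr[cardholder travelling abroad | fraud alert, ¬genuine card theft] ≈ 0.8036

Under noisy-OR, P(fraud alert | causes) = 1 − (1−0.075)·∏(1−qᵢ) over the active causes.
By total probability over both values of cardholder travelling abroad:
  P(fraud alert | ¬genuine card theft) = 0.075·0.7 + 0.716025·0.3
        = 0.052500 + 0.214808 = 0.267308
Configurations with cardholder travelling abroad contribute 0.214808, so
  P(cardholder travelling abroad | fraud alert, ¬genuine card theft) = 0.214808 / 0.267308 ≈ 0.8036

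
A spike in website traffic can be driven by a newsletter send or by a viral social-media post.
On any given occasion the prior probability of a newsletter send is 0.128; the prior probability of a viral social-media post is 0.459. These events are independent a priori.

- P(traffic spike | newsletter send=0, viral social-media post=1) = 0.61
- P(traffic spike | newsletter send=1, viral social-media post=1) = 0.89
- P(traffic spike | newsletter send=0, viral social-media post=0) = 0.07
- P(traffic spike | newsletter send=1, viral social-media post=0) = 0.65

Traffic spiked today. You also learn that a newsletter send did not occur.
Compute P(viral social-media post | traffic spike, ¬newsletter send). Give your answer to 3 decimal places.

For the numerator, keep only viral social-media post=true terms: 0.61·0.459 = 0.279990
Denominator P(traffic spike | ¬newsletter send): 0.07·0.541 + 0.61·0.459 = 0.317860
Posterior = 0.279990 / 0.317860 ≈ 0.881

P(viral social-media post | traffic spike, ¬newsletter send) ≈ 0.881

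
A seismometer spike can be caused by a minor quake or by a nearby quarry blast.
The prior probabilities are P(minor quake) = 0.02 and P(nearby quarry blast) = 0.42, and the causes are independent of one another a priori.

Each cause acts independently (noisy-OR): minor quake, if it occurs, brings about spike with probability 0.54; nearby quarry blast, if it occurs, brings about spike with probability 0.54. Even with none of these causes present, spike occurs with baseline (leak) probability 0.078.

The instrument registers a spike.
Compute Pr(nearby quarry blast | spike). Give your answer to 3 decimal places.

Under noisy-OR, P(spike | causes) = 1 − (1−0.078)·∏(1−qᵢ) over the active causes.
By total probability over the 4 (minor quake, nearby quarry blast) configurations:
  P(spike) = 0.078·0.98·0.58 + 0.57588·0.98·0.42 + 0.57588·0.02·0.58 + 0.804905·0.02·0.42
        = 0.044335 + 0.237032 + 0.006680 + 0.006761 = 0.294808
Keeping only the nearby quarry blast-present terms gives 0.243793, so
  P(nearby quarry blast | spike) = 0.243793 / 0.294808 ≈ 0.827

Pr(nearby quarry blast | spike) ≈ 0.827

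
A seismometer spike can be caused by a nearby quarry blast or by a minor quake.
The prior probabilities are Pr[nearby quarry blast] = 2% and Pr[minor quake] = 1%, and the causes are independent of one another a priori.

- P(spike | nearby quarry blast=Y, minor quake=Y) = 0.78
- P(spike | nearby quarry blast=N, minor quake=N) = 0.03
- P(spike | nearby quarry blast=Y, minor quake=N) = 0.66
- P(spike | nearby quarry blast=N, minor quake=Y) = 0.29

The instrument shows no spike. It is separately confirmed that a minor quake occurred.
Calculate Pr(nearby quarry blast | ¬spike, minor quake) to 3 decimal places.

P(¬spike | minor quake) = 0.71·0.98 + 0.22·0.02 = 0.695800 + 0.004400 = 0.700200
Restricting to configurations with nearby quarry blast present: 0.22·0.02 = 0.004400.
Hence the posterior is 0.004400/0.700200 ≈ 0.006.

Pr(nearby quarry blast | ¬spike, minor quake) ≈ 0.006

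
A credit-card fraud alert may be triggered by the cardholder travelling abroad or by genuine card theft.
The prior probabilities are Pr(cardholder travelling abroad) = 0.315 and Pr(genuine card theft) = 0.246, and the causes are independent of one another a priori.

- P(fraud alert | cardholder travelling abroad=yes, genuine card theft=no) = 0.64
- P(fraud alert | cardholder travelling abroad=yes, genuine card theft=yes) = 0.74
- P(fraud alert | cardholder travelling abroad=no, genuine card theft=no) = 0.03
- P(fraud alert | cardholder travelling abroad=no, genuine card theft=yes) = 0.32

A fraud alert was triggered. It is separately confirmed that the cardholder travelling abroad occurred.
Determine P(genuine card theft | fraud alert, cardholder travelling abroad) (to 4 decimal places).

For the numerator, keep only genuine card theft=true terms: 0.74*0.246 = 0.182040
Normalizer over all consistent configurations: 0.64*0.754 + 0.74*0.246 = 0.664600
P(genuine card theft | fraud alert, cardholder travelling abroad) = 0.182040/0.664600 ≈ 0.2739

P(genuine card theft | fraud alert, cardholder travelling abroad) ≈ 0.2739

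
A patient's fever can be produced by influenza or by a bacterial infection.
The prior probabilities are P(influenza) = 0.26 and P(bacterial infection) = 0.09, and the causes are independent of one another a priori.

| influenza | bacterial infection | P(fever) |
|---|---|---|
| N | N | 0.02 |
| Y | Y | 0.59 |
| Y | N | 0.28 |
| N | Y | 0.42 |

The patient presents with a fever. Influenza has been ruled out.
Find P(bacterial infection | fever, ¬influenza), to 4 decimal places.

Sum P(fever|·) weighted by the priors over both values of bacterial infection:
  P(fever | ¬influenza) = 0.02*0.91 + 0.42*0.09
        = 0.018200 + 0.037800 = 0.056000
The terms with bacterial infection present sum to 0.037800, so
  P(bacterial infection | fever, ¬influenza) = 0.037800 / 0.056000 ≈ 0.6750

P(bacterial infection | fever, ¬influenza) ≈ 0.6750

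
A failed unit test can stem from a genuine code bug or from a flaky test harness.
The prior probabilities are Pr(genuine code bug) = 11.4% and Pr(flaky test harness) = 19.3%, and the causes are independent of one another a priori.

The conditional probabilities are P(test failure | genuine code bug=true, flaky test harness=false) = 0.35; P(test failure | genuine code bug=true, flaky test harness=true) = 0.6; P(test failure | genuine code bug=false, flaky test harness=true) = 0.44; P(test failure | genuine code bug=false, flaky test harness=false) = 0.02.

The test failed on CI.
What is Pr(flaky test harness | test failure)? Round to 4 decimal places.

Pr(flaky test harness | test failure) ≈ 0.6554

Enumerate the 4 (genuine code bug, flaky test harness) configurations and weight by the priors:
  P(test failure) = 0.02*0.886*0.807 + 0.44*0.886*0.193 + 0.35*0.114*0.807 + 0.6*0.114*0.193
        = 0.014300 + 0.075239 + 0.032199 + 0.013201 = 0.134939
Configurations with flaky test harness contribute 0.088440, so
  P(flaky test harness | test failure) = 0.088440 / 0.134939 ≈ 0.6554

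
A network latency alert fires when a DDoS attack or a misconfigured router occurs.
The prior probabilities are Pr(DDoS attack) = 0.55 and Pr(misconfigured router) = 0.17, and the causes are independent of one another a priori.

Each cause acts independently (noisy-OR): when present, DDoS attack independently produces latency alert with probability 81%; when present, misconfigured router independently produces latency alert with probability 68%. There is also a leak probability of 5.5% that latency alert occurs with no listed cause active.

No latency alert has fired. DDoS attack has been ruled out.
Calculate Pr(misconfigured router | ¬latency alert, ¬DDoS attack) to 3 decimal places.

Pr(misconfigured router | ¬latency alert, ¬DDoS attack) ≈ 0.062

Under noisy-OR, P(latency alert | causes) = 1 − (1−0.055)·∏(1−qᵢ) over the active causes.
For the numerator, keep only misconfigured router=true terms: 0.3024*0.17 = 0.051408
Denominator P(¬latency alert | ¬DDoS attack): 0.945*0.83 + 0.3024*0.17 = 0.835758
Posterior = 0.051408 / 0.835758 ≈ 0.062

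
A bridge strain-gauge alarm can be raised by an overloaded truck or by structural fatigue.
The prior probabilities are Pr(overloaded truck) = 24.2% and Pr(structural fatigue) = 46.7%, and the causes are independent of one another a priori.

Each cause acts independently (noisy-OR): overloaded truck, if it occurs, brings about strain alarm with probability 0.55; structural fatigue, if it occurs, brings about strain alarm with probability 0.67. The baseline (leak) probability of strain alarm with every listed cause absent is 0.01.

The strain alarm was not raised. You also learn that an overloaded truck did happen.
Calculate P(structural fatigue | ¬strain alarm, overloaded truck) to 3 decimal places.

P(structural fatigue | ¬strain alarm, overloaded truck) ≈ 0.224

Under noisy-OR, P(strain alarm | causes) = 1 − (1−0.01)·∏(1−qᵢ) over the active causes.
Enumerate both values of structural fatigue and weight by the priors:
  P(¬strain alarm | overloaded truck) = 0.4455×0.533 + 0.147015×0.467
        = 0.237452 + 0.068656 = 0.306108
Configurations with structural fatigue contribute 0.068656, so
  P(structural fatigue | ¬strain alarm, overloaded truck) = 0.068656 / 0.306108 ≈ 0.224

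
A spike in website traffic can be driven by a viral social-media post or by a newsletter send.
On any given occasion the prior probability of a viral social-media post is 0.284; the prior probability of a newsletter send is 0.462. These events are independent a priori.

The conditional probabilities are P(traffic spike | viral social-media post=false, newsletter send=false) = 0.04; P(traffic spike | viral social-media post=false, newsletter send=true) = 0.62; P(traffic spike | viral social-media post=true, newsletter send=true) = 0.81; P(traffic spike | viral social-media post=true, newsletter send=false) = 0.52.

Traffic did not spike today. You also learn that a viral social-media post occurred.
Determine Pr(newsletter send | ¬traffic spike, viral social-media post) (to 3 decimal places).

Weight on newsletter send=true, given the evidence: 0.19*0.462 = 0.087780
Normalizer over all consistent configurations: 0.48*0.538 + 0.19*0.462 = 0.346020
P(newsletter send | ¬traffic spike, viral social-media post) = 0.087780/0.346020 ≈ 0.254

Pr(newsletter send | ¬traffic spike, viral social-media post) ≈ 0.254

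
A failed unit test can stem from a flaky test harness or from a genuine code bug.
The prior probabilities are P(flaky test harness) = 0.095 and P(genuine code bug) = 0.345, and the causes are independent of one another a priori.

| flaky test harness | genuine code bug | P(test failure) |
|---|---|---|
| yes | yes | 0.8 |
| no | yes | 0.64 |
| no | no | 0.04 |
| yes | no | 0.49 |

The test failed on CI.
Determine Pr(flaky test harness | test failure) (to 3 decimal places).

P(test failure) = 0.04·0.905·0.655 + 0.64·0.905·0.345 + 0.49·0.095·0.655 + 0.8·0.095·0.345 = 0.023711 + 0.199824 + 0.030490 + 0.026220 = 0.280245
Of this, 0.056710 comes from 0.030490 + 0.026220 (the flaky test harness=true cases).
P(flaky test harness | test failure) = 0.056710 / 0.280245 ≈ 0.202

Pr(flaky test harness | test failure) ≈ 0.202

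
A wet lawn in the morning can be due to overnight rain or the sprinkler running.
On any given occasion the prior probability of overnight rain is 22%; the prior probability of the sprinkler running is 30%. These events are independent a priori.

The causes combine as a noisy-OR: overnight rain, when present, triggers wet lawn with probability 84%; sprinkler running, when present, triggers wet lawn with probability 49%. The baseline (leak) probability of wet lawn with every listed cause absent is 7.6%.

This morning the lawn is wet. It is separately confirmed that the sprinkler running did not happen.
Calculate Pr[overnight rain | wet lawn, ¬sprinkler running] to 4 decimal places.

Under noisy-OR, P(wet lawn | causes) = 1 − (1−0.076)·∏(1−qᵢ) over the active causes.
By total probability over both values of overnight rain:
  P(wet lawn | ¬sprinkler running) = 0.076*0.78 + 0.85216*0.22
        = 0.059280 + 0.187475 = 0.246755
Keeping only the overnight rain-present terms gives 0.187475, so
  P(overnight rain | wet lawn, ¬sprinkler running) = 0.187475 / 0.246755 ≈ 0.7598

Pr[overnight rain | wet lawn, ¬sprinkler running] ≈ 0.7598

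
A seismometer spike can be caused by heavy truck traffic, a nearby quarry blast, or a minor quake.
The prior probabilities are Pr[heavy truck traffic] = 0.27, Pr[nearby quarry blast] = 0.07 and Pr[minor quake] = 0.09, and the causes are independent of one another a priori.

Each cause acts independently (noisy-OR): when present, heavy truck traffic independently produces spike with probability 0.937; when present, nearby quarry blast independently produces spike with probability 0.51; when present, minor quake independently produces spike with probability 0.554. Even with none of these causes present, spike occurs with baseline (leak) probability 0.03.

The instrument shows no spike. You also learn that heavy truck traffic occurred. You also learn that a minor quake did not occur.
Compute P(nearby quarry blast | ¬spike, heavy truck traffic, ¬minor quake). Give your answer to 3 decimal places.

P(nearby quarry blast | ¬spike, heavy truck traffic, ¬minor quake) ≈ 0.036

Under noisy-OR, P(spike | causes) = 1 − (1−0.03)·∏(1−qᵢ) over the active causes.
P(¬spike | heavy truck traffic, ¬minor quake) = 0.06111·0.93 + 0.029944·0.07 = 0.056832 + 0.002096 = 0.058928
Restricting to configurations with nearby quarry blast present: 0.029944·0.07 = 0.002096.
So P(nearby quarry blast | ¬spike, heavy truck traffic, ¬minor quake) = 0.002096/0.058928 ≈ 0.036.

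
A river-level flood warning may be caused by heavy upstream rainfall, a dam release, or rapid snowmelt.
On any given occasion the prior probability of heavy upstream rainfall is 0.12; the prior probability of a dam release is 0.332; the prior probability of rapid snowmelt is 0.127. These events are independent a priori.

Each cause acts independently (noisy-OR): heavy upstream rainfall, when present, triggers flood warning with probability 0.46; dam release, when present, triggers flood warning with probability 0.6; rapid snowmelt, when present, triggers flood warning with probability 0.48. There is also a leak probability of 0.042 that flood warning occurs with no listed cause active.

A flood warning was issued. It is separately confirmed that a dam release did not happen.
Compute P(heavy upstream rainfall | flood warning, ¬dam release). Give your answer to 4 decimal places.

P(heavy upstream rainfall | flood warning, ¬dam release) ≈ 0.4112

Under noisy-OR, P(flood warning | causes) = 1 − (1−0.042)·∏(1−qᵢ) over the active causes.
Sum P(flood warning|·) weighted by the priors over the 4 (heavy upstream rainfall, rapid snowmelt) configurations:
  P(flood warning | ¬dam release) = 0.042·0.88·0.873 + 0.50184·0.88·0.127 + 0.48268·0.12·0.873 + 0.730994·0.12·0.127
        = 0.032266 + 0.056086 + 0.050566 + 0.011140 = 0.150058
The terms with heavy upstream rainfall present sum to 0.061706, so
  P(heavy upstream rainfall | flood warning, ¬dam release) = 0.061706 / 0.150058 ≈ 0.4112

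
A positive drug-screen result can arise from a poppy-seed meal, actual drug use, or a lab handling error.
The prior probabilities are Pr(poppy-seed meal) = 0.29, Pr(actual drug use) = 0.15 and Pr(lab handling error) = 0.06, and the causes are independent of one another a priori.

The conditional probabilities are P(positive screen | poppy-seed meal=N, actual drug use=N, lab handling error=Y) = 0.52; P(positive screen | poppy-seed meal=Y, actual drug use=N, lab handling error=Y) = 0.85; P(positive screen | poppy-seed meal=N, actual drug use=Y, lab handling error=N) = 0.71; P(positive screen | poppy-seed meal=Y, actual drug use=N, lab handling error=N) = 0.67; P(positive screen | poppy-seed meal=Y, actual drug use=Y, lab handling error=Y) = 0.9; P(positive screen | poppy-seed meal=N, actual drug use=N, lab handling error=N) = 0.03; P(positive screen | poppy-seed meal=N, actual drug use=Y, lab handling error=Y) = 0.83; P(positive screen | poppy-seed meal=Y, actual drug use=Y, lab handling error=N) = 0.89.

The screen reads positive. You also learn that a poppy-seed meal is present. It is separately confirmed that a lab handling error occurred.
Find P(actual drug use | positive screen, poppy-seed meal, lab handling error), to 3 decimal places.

P(positive screen | poppy-seed meal, lab handling error) = 0.85*0.85 + 0.9*0.15 = 0.722500 + 0.135000 = 0.857500
The actual drug use-present share is 0.9*0.15 = 0.135000.
Hence the posterior is 0.135000/0.857500 ≈ 0.157.

P(actual drug use | positive screen, poppy-seed meal, lab handling error) ≈ 0.157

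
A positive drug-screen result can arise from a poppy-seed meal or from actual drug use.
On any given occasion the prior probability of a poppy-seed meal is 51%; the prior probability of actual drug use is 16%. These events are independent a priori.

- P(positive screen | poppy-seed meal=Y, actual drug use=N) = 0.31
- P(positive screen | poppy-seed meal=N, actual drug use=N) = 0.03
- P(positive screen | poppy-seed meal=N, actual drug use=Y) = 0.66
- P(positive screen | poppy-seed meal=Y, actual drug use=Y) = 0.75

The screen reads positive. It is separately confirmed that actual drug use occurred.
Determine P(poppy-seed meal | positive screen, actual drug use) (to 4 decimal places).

P(poppy-seed meal | positive screen, actual drug use) ≈ 0.5419

By total probability over both values of poppy-seed meal:
  P(positive screen | actual drug use) = 0.66×0.49 + 0.75×0.51
        = 0.323400 + 0.382500 = 0.705900
Configurations with poppy-seed meal contribute 0.382500, so
  P(poppy-seed meal | positive screen, actual drug use) = 0.382500 / 0.705900 ≈ 0.5419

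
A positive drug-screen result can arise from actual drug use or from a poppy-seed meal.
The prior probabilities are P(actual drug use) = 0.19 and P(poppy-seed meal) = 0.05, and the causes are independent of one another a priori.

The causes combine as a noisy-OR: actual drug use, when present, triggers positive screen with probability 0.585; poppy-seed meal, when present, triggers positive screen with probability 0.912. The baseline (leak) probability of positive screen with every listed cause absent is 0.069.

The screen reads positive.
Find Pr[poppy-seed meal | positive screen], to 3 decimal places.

Pr[poppy-seed meal | positive screen] ≈ 0.221

Under noisy-OR, P(positive screen | causes) = 1 − (1−0.069)·∏(1−qᵢ) over the active causes.
Enumerate the 4 (actual drug use, poppy-seed meal) configurations and weight by the priors:
  P(positive screen) = 0.069×0.81×0.95 + 0.918072×0.81×0.05 + 0.613635×0.19×0.95 + 0.966×0.19×0.05
        = 0.053096 + 0.037182 + 0.110761 + 0.009177 = 0.210216
Keeping only the poppy-seed meal-present terms gives 0.046359, so
  P(poppy-seed meal | positive screen) = 0.046359 / 0.210216 ≈ 0.221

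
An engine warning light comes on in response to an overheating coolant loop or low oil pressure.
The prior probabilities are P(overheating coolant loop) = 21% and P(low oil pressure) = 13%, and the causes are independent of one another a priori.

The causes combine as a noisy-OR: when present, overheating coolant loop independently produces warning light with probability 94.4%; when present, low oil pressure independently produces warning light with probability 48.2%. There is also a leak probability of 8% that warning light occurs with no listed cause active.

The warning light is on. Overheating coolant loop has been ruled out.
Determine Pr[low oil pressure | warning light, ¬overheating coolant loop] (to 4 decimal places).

Under noisy-OR, P(warning light | causes) = 1 − (1−0.08)·∏(1−qᵢ) over the active causes.
P(warning light | ¬overheating coolant loop) = 0.08×0.87 + 0.52344×0.13 = 0.069600 + 0.068047 = 0.137647
The low oil pressure-present share is 0.52344×0.13 = 0.068047.
P(low oil pressure | warning light, ¬overheating coolant loop) = 0.068047 / 0.137647 ≈ 0.4944

Pr[low oil pressure | warning light, ¬overheating coolant loop] ≈ 0.4944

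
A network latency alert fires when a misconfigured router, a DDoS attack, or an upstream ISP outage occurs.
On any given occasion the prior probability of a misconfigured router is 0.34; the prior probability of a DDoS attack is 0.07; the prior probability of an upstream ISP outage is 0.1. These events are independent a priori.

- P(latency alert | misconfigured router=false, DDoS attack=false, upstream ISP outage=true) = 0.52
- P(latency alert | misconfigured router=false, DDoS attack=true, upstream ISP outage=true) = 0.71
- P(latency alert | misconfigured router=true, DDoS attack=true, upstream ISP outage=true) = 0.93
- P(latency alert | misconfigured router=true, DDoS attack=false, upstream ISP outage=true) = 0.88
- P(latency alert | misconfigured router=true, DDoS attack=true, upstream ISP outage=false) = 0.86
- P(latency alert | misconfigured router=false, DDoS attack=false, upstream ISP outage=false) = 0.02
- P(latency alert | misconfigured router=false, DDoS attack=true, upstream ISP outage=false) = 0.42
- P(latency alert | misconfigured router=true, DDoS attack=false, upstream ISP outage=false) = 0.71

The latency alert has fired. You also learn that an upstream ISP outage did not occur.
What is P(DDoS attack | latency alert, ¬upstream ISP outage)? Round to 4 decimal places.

P(DDoS attack | latency alert, ¬upstream ISP outage) ≈ 0.1441

Numerator (weight on configurations with DDoS attack): 0.019404 + 0.020468 = 0.039872
Denominator P(latency alert | ¬upstream ISP outage): 0.02*0.66*0.93 + 0.42*0.66*0.07 + 0.71*0.34*0.93 + 0.86*0.34*0.07 = 0.276650
Posterior = 0.039872 / 0.276650 ≈ 0.1441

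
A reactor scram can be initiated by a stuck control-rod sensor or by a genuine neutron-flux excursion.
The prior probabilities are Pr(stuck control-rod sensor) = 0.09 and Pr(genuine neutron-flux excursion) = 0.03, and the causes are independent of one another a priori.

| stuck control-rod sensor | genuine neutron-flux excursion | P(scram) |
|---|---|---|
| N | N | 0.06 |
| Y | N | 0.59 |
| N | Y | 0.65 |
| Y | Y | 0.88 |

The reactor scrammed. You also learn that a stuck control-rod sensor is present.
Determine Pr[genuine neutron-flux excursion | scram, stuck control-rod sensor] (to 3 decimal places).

Pr[genuine neutron-flux excursion | scram, stuck control-rod sensor] ≈ 0.044

Sum P(scram|·) weighted by the priors over both values of genuine neutron-flux excursion:
  P(scram | stuck control-rod sensor) = 0.59·0.97 + 0.88·0.03
        = 0.572300 + 0.026400 = 0.598700
Configurations with genuine neutron-flux excursion contribute 0.026400, so
  P(genuine neutron-flux excursion | scram, stuck control-rod sensor) = 0.026400 / 0.598700 ≈ 0.044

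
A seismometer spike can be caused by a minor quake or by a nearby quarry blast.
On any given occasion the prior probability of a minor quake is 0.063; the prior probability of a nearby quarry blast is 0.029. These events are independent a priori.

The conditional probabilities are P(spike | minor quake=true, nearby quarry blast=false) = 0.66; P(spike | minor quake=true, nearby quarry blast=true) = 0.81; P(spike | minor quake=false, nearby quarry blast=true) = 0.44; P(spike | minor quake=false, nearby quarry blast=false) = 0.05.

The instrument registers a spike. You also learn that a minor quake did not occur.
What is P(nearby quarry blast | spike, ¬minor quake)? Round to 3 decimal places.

P(nearby quarry blast | spike, ¬minor quake) ≈ 0.208

Sum P(spike|·) weighted by the priors over both values of nearby quarry blast:
  P(spike | ¬minor quake) = 0.05*0.971 + 0.44*0.029
        = 0.048550 + 0.012760 = 0.061310
Configurations with nearby quarry blast contribute 0.012760, so
  P(nearby quarry blast | spike, ¬minor quake) = 0.012760 / 0.061310 ≈ 0.208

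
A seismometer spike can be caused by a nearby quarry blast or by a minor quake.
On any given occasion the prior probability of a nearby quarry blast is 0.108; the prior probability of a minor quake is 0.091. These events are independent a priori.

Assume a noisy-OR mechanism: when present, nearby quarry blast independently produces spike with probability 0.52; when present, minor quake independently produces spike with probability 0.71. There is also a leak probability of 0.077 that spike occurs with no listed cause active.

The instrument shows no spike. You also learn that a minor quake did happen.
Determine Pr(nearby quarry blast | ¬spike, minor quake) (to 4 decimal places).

Under noisy-OR, P(spike | causes) = 1 − (1−0.077)·∏(1−qᵢ) over the active causes.
For the numerator, keep only nearby quarry blast=true terms: 0.128482×0.108 = 0.013876
The normalizing constant is 0.26767×0.892 + 0.128482×0.108 = 0.252638
P(nearby quarry blast | ¬spike, minor quake) = 0.013876/0.252638 ≈ 0.0549

Pr(nearby quarry blast | ¬spike, minor quake) ≈ 0.0549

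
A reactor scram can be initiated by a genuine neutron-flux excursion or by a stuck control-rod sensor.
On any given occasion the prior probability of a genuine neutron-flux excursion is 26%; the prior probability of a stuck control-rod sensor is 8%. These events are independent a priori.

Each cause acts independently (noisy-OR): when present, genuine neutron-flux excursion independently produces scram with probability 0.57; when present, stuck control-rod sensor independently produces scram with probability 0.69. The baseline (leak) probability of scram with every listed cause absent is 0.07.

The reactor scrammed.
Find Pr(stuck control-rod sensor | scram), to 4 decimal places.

Pr(stuck control-rod sensor | scram) ≈ 0.2399

Under noisy-OR, P(scram | causes) = 1 − (1−0.07)·∏(1−qᵢ) over the active causes.
P(scram) = 0.07*0.74*0.92 + 0.7117*0.74*0.08 + 0.6001*0.26*0.92 + 0.876031*0.26*0.08 = 0.047656 + 0.042133 + 0.143544 + 0.018221 = 0.251554
The stuck control-rod sensor-present share is 0.042133 + 0.018221 = 0.060354.
P(stuck control-rod sensor | scram) = 0.060354 / 0.251554 ≈ 0.2399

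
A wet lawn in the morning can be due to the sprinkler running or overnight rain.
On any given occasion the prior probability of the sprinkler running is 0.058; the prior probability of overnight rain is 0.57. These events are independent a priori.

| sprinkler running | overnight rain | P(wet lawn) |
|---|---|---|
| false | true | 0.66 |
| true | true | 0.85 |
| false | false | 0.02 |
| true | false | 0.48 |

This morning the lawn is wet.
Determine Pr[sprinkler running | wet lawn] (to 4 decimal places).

Enumerate the 4 (sprinkler running, overnight rain) configurations and weight by the priors:
  P(wet lawn) = 0.02×0.942×0.43 + 0.66×0.942×0.57 + 0.48×0.058×0.43 + 0.85×0.058×0.57
        = 0.008101 + 0.354380 + 0.011971 + 0.028101 = 0.402553
Keeping only the sprinkler running-present terms gives 0.040072, so
  P(sprinkler running | wet lawn) = 0.040072 / 0.402553 ≈ 0.0995

Pr[sprinkler running | wet lawn] ≈ 0.0995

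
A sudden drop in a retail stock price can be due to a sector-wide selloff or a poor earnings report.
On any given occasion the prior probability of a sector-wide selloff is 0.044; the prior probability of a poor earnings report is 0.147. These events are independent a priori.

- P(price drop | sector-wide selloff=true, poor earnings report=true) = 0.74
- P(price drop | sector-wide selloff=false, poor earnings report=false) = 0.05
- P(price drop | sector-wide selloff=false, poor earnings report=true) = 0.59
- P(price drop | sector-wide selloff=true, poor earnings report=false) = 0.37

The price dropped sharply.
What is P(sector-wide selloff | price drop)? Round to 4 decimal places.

P(sector-wide selloff | price drop) ≈ 0.1312

Enumerate the 4 (sector-wide selloff, poor earnings report) configurations and weight by the priors:
  P(price drop) = 0.05*0.956*0.853 + 0.59*0.956*0.147 + 0.37*0.044*0.853 + 0.74*0.044*0.147
        = 0.040773 + 0.082914 + 0.013887 + 0.004786 = 0.142360
Keeping only the sector-wide selloff-present terms gives 0.018673, so
  P(sector-wide selloff | price drop) = 0.018673 / 0.142360 ≈ 0.1312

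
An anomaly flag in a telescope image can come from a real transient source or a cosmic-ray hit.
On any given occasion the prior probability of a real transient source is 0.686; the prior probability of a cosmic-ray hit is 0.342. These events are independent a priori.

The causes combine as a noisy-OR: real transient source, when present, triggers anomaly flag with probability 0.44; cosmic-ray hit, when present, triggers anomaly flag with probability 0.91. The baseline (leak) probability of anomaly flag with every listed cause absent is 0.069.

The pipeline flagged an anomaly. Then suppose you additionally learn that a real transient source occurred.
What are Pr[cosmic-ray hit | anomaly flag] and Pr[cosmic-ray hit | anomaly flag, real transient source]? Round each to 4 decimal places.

Under noisy-OR, P(anomaly flag | causes) = 1 − (1−0.069)·∏(1−qᵢ) over the active causes.
Weight on cosmic-ray hit=true, given the evidence: 0.098390 + 0.223604 = 0.321994
Denominator P(anomaly flag): 0.069·0.314·0.658 + 0.91621·0.314·0.342 + 0.47864·0.686·0.658 + 0.953078·0.686·0.342 = 0.552302
P(cosmic-ray hit | anomaly flag) = 0.321994/0.552302 ≈ 0.5830

Now condition on the additional information:
P(anomaly flag | real transient source) = 0.47864*0.658 + 0.953078*0.342 = 0.314945 + 0.325953 = 0.640898
Of this, 0.325953 comes from 0.953078*0.342 (the cosmic-ray hit=true cases).
P(cosmic-ray hit | anomaly flag, real transient source) = 0.325953 / 0.640898 ≈ 0.5086

Pr[cosmic-ray hit | anomaly flag] ≈ 0.5830; Pr[cosmic-ray hit | anomaly flag, real transient source] ≈ 0.5086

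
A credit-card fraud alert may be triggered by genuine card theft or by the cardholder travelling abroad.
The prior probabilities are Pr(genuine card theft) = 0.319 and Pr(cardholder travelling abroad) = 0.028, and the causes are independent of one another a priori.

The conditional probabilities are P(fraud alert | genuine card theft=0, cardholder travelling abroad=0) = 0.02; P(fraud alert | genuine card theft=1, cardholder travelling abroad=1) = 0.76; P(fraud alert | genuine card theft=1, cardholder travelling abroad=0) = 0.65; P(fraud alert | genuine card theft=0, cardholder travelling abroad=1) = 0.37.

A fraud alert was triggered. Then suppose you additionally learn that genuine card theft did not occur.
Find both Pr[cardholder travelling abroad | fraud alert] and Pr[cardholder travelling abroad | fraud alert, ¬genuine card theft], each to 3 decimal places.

For the numerator, keep only cardholder travelling abroad=true terms: 0.007055 + 0.006788 = 0.013843
Denominator P(fraud alert): 0.02*0.681*0.972 + 0.37*0.681*0.028 + 0.65*0.319*0.972 + 0.76*0.319*0.028 = 0.228626
Posterior = 0.013843 / 0.228626 ≈ 0.061

With the extra evidence:
Enumerate both values of cardholder travelling abroad and weight by the priors:
  P(fraud alert | ¬genuine card theft) = 0.02·0.972 + 0.37·0.028
        = 0.019440 + 0.010360 = 0.029800
Keeping only the cardholder travelling abroad-present terms gives 0.010360, so
  P(cardholder travelling abroad | fraud alert, ¬genuine card theft) = 0.010360 / 0.029800 ≈ 0.348
Ruling out genuine card theft raises the posterior on cardholder travelling abroad — the flip side of explaining away.

Pr[cardholder travelling abroad | fraud alert] ≈ 0.061; Pr[cardholder travelling abroad | fraud alert, ¬genuine card theft] ≈ 0.348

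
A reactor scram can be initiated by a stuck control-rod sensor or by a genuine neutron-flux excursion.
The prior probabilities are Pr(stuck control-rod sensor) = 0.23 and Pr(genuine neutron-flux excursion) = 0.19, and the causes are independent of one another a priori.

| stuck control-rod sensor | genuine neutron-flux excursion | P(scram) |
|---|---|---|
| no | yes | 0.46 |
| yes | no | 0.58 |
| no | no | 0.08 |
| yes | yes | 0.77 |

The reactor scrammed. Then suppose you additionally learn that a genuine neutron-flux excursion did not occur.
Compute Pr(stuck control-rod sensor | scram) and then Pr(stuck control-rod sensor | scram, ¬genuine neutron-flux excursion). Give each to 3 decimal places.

Numerator (weight on configurations with stuck control-rod sensor): 0.108054 + 0.033649 = 0.141703
Denominator P(scram): 0.08·0.77·0.81 + 0.46·0.77·0.19 + 0.58·0.23·0.81 + 0.77·0.23·0.19 = 0.258897
Posterior = 0.141703 / 0.258897 ≈ 0.547

With the extra evidence:
P(scram | ¬genuine neutron-flux excursion) = 0.08*0.77 + 0.58*0.23 = 0.061600 + 0.133400 = 0.195000
Of this, 0.133400 comes from 0.58*0.23 (the stuck control-rod sensor=true cases).
So P(stuck control-rod sensor | scram, ¬genuine neutron-flux excursion) = 0.133400/0.195000 ≈ 0.684.
With genuine neutron-flux excursion excluded, stuck control-rod sensor must carry more of the explanatory weight for the scram.

Pr(stuck control-rod sensor | scram) ≈ 0.547; Pr(stuck control-rod sensor | scram, ¬genuine neutron-flux excursion) ≈ 0.684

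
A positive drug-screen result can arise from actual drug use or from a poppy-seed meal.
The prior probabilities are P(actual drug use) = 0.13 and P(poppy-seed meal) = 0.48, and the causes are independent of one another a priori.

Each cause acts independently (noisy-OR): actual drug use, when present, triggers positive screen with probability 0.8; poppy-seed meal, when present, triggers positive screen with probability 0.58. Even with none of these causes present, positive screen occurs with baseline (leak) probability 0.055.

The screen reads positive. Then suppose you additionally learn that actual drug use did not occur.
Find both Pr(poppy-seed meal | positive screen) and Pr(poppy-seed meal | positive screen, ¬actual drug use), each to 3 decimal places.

Pr(poppy-seed meal | positive screen) ≈ 0.795; Pr(poppy-seed meal | positive screen, ¬actual drug use) ≈ 0.910

Under noisy-OR, P(positive screen | causes) = 1 − (1−0.055)·∏(1−qᵢ) over the active causes.
Enumerate the 4 (actual drug use, poppy-seed meal) configurations and weight by the priors:
  P(positive screen) = 0.055·0.87·0.52 + 0.6031·0.87·0.48 + 0.811·0.13·0.52 + 0.92062·0.13·0.48
        = 0.024882 + 0.251855 + 0.054824 + 0.057447 = 0.389008
The terms with poppy-seed meal present sum to 0.309302, so
  P(poppy-seed meal | positive screen) = 0.309302 / 0.389008 ≈ 0.795

Now condition on the additional information:
By total probability over both values of poppy-seed meal:
  P(positive screen | ¬actual drug use) = 0.055*0.52 + 0.6031*0.48
        = 0.028600 + 0.289488 = 0.318088
Configurations with poppy-seed meal contribute 0.289488, so
  P(poppy-seed meal | positive screen, ¬actual drug use) = 0.289488 / 0.318088 ≈ 0.910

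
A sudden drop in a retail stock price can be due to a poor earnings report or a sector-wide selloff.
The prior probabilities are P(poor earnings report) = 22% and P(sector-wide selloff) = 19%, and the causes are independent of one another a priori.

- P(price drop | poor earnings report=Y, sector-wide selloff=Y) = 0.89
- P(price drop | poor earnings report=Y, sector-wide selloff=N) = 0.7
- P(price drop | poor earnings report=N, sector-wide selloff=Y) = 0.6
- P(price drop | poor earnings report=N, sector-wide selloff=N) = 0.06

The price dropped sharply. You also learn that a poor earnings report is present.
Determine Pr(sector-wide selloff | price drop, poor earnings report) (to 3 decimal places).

P(price drop | poor earnings report) = 0.7*0.81 + 0.89*0.19 = 0.567000 + 0.169100 = 0.736100
Restricting to configurations with sector-wide selloff present: 0.89*0.19 = 0.169100.
Hence the posterior is 0.169100/0.736100 ≈ 0.230.

Pr(sector-wide selloff | price drop, poor earnings report) ≈ 0.230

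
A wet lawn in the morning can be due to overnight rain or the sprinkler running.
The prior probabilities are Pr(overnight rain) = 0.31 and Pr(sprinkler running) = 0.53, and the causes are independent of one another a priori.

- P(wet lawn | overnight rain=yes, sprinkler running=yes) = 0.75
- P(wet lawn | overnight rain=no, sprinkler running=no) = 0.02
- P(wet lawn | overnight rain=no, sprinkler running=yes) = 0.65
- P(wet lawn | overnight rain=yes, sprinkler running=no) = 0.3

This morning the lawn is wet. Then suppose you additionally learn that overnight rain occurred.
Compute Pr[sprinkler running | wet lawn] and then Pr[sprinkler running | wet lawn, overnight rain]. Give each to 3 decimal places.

Pr[sprinkler running | wet lawn] ≈ 0.878; Pr[sprinkler running | wet lawn, overnight rain] ≈ 0.738

Sum P(wet lawn|·) weighted by the priors over the 4 (overnight rain, sprinkler running) configurations:
  P(wet lawn) = 0.02*0.69*0.47 + 0.65*0.69*0.53 + 0.3*0.31*0.47 + 0.75*0.31*0.53
        = 0.006486 + 0.237705 + 0.043710 + 0.123225 = 0.411126
Keeping only the sprinkler running-present terms gives 0.360930, so
  P(sprinkler running | wet lawn) = 0.360930 / 0.411126 ≈ 0.878

With the extra evidence:
P(wet lawn | overnight rain) = 0.3*0.47 + 0.75*0.53 = 0.141000 + 0.397500 = 0.538500
The sprinkler running-present share is 0.75*0.53 = 0.397500.
So P(sprinkler running | wet lawn, overnight rain) = 0.397500/0.538500 ≈ 0.738.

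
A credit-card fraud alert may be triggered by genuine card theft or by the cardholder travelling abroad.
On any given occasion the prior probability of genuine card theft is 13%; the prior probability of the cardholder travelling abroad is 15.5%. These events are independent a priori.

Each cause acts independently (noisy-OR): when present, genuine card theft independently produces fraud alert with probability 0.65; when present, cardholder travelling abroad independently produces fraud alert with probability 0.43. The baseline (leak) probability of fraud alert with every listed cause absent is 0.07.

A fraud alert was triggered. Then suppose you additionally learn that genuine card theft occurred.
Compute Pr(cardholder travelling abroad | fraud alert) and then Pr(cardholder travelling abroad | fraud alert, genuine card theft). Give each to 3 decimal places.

Under noisy-OR, P(fraud alert | causes) = 1 − (1−0.07)·∏(1−qᵢ) over the active causes.
Weight on cardholder travelling abroad=true, given the evidence: 0.063366 + 0.016411 = 0.079777
Normalizer over all consistent configurations: 0.07*0.87*0.845 + 0.4699*0.87*0.155 + 0.6745*0.13*0.845 + 0.814465*0.13*0.155 = 0.205331
P(cardholder travelling abroad | fraud alert) = 0.079777/0.205331 ≈ 0.389

With the extra evidence:
For the numerator, keep only cardholder travelling abroad=true terms: 0.814465*0.155 = 0.126242
Normalizer over all consistent configurations: 0.6745*0.845 + 0.814465*0.155 = 0.696194
P(cardholder travelling abroad | fraud alert, genuine card theft) = 0.126242/0.696194 ≈ 0.181
The drop from 0.389 to 0.181 is the explaining-away (discounting) effect.

Pr(cardholder travelling abroad | fraud alert) ≈ 0.389; Pr(cardholder travelling abroad | fraud alert, genuine card theft) ≈ 0.181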